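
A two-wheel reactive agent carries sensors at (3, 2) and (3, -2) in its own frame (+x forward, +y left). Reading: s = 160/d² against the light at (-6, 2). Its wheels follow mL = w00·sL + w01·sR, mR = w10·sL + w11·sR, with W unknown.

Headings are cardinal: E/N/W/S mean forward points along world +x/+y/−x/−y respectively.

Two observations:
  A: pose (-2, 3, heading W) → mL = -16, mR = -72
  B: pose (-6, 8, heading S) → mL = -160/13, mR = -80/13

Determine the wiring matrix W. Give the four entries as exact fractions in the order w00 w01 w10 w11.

obs A: pose=(-2,3,W) → sL=80, sR=16, mL=-16, mR=-72
obs B: pose=(-6,8,S) → sL=160/13, sR=160/13, mL=-160/13, mR=-80/13
sensor matrix S = [[80, 16], [160/13, 160/13]]; det S = 10240/13
solve [mL_A; mL_B] = S·[w00; w01] and [mR_A; mR_B] = S·[w10; w11]:
  w00 = 0, w01 = -1, w10 = -1, w11 = 1/2

0 -1 -1 1/2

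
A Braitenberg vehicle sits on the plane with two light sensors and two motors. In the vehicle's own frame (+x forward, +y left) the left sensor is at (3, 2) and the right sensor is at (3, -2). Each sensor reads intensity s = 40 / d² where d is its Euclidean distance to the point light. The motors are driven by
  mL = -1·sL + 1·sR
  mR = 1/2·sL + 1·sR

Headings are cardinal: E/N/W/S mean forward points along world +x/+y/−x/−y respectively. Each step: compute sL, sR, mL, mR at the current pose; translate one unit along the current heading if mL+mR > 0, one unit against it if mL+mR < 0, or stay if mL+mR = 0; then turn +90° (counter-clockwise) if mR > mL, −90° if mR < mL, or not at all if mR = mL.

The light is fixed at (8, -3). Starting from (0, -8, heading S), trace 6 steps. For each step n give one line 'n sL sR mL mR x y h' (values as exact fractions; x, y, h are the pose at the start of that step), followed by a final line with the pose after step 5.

0 2/5 10/41 -32/205 91/205 0 -8 S
1 40/41 40/89 -1920/3649 3420/3649 0 -9 E
2 4/9 20/17 112/153 214/153 1 -9 N
3 40/149 40/109 1600/16241 8140/16241 1 -8 W
4 2/5 10/41 -32/205 91/205 0 -8 S
5 40/41 40/89 -1920/3649 3420/3649 0 -9 E
final 1 -9 N

n=0: pose=(0,-8,S); sL=2/5, sR=10/41; mL=-32/205, mR=91/205; mL+mR=59/205 → advance +1; mR−mL=3/5 → turn +1·90°
n=1: pose=(0,-9,E); sL=40/41, sR=40/89; mL=-1920/3649, mR=3420/3649; mL+mR=1500/3649 → advance +1; mR−mL=60/41 → turn +1·90°
n=2: pose=(1,-9,N); sL=4/9, sR=20/17; mL=112/153, mR=214/153; mL+mR=326/153 → advance +1; mR−mL=2/3 → turn +1·90°
n=3: pose=(1,-8,W); sL=40/149, sR=40/109; mL=1600/16241, mR=8140/16241; mL+mR=9740/16241 → advance +1; mR−mL=60/149 → turn +1·90°
n=4: pose=(0,-8,S); sL=2/5, sR=10/41; mL=-32/205, mR=91/205; mL+mR=59/205 → advance +1; mR−mL=3/5 → turn +1·90°
n=5: pose=(0,-9,E); sL=40/41, sR=40/89; mL=-1920/3649, mR=3420/3649; mL+mR=1500/3649 → advance +1; mR−mL=60/41 → turn +1·90°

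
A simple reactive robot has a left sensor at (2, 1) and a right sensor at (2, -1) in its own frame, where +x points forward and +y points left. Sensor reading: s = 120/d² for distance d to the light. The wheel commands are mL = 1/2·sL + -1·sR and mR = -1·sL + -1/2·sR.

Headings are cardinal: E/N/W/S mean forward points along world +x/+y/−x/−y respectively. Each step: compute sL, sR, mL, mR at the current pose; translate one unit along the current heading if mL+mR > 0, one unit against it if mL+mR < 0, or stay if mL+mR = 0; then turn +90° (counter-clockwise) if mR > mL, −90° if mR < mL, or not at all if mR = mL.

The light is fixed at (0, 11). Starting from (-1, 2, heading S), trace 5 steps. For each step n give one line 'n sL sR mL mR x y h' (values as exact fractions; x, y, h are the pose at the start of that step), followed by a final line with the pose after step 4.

0 120/121 24/25 -1404/3025 -4452/3025 -1 2 S
1 4/3 60/29 -122/87 -206/87 -1 3 W
2 120/37 120/37 -60/37 -180/37 0 3 N
3 30/17 15/13 -60/221 -1035/442 0 2 E
4 120/121 24/25 -1404/3025 -4452/3025 -1 2 S
final -1 3 W

n=0: pose=(-1,2,S); sL=120/121, sR=24/25; mL=-1404/3025, mR=-4452/3025; mL+mR=-5856/3025 → advance -1; mR−mL=-3048/3025 → turn -1·90°
n=1: pose=(-1,3,W); sL=4/3, sR=60/29; mL=-122/87, mR=-206/87; mL+mR=-328/87 → advance -1; mR−mL=-28/29 → turn -1·90°
n=2: pose=(0,3,N); sL=120/37, sR=120/37; mL=-60/37, mR=-180/37; mL+mR=-240/37 → advance -1; mR−mL=-120/37 → turn -1·90°
n=3: pose=(0,2,E); sL=30/17, sR=15/13; mL=-60/221, mR=-1035/442; mL+mR=-1155/442 → advance -1; mR−mL=-915/442 → turn -1·90°
n=4: pose=(-1,2,S); sL=120/121, sR=24/25; mL=-1404/3025, mR=-4452/3025; mL+mR=-5856/3025 → advance -1; mR−mL=-3048/3025 → turn -1·90°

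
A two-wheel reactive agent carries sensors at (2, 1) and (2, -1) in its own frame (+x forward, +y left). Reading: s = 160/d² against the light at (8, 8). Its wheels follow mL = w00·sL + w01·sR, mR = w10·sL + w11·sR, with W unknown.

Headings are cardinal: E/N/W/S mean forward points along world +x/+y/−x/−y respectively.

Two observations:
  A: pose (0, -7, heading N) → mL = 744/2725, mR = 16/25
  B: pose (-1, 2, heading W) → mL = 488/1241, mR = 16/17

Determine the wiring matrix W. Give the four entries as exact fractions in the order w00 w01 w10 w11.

obs A: pose=(0,-7,N) → sL=16/25, sR=80/109, mL=744/2725, mR=16/25
obs B: pose=(-1,2,W) → sL=16/17, sR=80/73, mL=488/1241, mR=16/17
sensor matrix S = [[16/25, 80/109], [16/17, 80/73]]; det S = 7168/676345
solve [mL_A; mL_B] = S·[w00; w01] and [mR_A; mR_B] = S·[w10; w11]:
  w00 = 1, w01 = -1/2, w10 = 1, w11 = 0

1 -1/2 1 0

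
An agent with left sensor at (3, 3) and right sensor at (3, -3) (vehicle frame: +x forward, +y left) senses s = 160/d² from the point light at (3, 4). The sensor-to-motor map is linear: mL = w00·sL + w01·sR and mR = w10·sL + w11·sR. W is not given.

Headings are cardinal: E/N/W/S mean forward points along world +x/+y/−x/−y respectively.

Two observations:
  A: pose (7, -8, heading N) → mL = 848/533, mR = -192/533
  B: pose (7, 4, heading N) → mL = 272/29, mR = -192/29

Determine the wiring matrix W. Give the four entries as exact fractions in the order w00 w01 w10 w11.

obs A: pose=(7,-8,N) → sL=80/41, sR=16/13, mL=848/533, mR=-192/533
obs B: pose=(7,4,N) → sL=16, sR=80/29, mL=272/29, mR=-192/29
sensor matrix S = [[80/41, 16/13], [16, 80/29]]; det S = -221184/15457
solve [mL_A; mL_B] = S·[w00; w01] and [mR_A; mR_B] = S·[w10; w11]:
  w00 = 1/2, w01 = 1/2, w10 = -1/2, w11 = 1/2

1/2 1/2 -1/2 1/2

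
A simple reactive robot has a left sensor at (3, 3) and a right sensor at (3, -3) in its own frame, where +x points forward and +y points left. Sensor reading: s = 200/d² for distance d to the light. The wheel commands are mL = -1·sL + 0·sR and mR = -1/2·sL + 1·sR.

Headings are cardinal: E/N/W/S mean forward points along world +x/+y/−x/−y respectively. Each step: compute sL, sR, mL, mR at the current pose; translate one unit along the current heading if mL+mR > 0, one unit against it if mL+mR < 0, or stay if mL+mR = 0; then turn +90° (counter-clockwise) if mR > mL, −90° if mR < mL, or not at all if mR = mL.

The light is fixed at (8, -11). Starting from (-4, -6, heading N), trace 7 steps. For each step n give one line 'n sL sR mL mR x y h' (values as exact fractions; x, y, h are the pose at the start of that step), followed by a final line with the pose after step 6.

0 200/289 40/29 -200/289 8660/8381 -4 -6 N
1 100/117 100/153 -100/117 50/221 -4 -5 W
2 200/73 40/41 -200/73 -1180/2993 -3 -5 S
3 50/41 5/2 -50/41 155/82 -3 -4 E
4 200/269 200/149 -200/269 38900/40081 -2 -4 N
5 100/97 20/29 -100/97 490/2813 -2 -3 W
6 200/61 200/169 -200/61 -4700/10309 -1 -3 S
final -1 -2 E

n=0: pose=(-4,-6,N); sL=200/289, sR=40/29; mL=-200/289, mR=8660/8381; mL+mR=2860/8381 → advance +1; mR−mL=14460/8381 → turn +1·90°
n=1: pose=(-4,-5,W); sL=100/117, sR=100/153; mL=-100/117, mR=50/221; mL+mR=-1250/1989 → advance -1; mR−mL=2150/1989 → turn +1·90°
n=2: pose=(-3,-5,S); sL=200/73, sR=40/41; mL=-200/73, mR=-1180/2993; mL+mR=-9380/2993 → advance -1; mR−mL=7020/2993 → turn +1·90°
n=3: pose=(-3,-4,E); sL=50/41, sR=5/2; mL=-50/41, mR=155/82; mL+mR=55/82 → advance +1; mR−mL=255/82 → turn +1·90°
n=4: pose=(-2,-4,N); sL=200/269, sR=200/149; mL=-200/269, mR=38900/40081; mL+mR=9100/40081 → advance +1; mR−mL=68700/40081 → turn +1·90°
n=5: pose=(-2,-3,W); sL=100/97, sR=20/29; mL=-100/97, mR=490/2813; mL+mR=-2410/2813 → advance -1; mR−mL=3390/2813 → turn +1·90°
n=6: pose=(-1,-3,S); sL=200/61, sR=200/169; mL=-200/61, mR=-4700/10309; mL+mR=-38500/10309 → advance -1; mR−mL=29100/10309 → turn +1·90°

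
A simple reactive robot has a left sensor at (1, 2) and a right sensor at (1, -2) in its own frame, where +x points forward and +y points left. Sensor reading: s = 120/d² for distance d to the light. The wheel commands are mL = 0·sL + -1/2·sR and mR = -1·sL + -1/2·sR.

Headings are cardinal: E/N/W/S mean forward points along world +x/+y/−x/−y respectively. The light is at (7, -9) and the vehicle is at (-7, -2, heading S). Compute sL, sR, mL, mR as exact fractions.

2/3 30/73 -15/73 -191/219

left sensor world pos  = (-5, -3); dL² = 180
right sensor world pos = (-9, -3); dR² = 292
sL = 120/180 = 2/3
sR = 120/292 = 30/73
mL = 0·sL + -1/2·sR = -15/73
mR = -1·sL + -1/2·sR = -191/219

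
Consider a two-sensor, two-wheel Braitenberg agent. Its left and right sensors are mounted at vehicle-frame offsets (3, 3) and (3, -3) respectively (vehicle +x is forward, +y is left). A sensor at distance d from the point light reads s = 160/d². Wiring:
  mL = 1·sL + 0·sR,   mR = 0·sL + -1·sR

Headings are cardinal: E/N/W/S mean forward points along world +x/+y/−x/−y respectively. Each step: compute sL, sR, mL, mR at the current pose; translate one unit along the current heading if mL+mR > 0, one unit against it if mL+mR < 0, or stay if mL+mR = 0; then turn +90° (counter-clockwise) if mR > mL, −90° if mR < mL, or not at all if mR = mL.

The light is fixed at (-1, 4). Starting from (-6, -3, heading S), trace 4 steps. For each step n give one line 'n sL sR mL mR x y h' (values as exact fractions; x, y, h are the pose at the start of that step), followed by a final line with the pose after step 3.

0 20/13 40/41 20/13 -40/41 -6 -3 S
1 32/37 160/89 32/37 -160/89 -6 -4 W
2 80/37 80/13 80/37 -80/13 -5 -4 N
3 160/37 32/29 160/37 -32/29 -5 -5 E
final -4 -5 S

n=0: pose=(-6,-3,S); sL=20/13, sR=40/41; mL=20/13, mR=-40/41; mL+mR=300/533 → advance +1; mR−mL=-1340/533 → turn -1·90°
n=1: pose=(-6,-4,W); sL=32/37, sR=160/89; mL=32/37, mR=-160/89; mL+mR=-3072/3293 → advance -1; mR−mL=-8768/3293 → turn -1·90°
n=2: pose=(-5,-4,N); sL=80/37, sR=80/13; mL=80/37, mR=-80/13; mL+mR=-1920/481 → advance -1; mR−mL=-4000/481 → turn -1·90°
n=3: pose=(-5,-5,E); sL=160/37, sR=32/29; mL=160/37, mR=-32/29; mL+mR=3456/1073 → advance +1; mR−mL=-5824/1073 → turn -1·90°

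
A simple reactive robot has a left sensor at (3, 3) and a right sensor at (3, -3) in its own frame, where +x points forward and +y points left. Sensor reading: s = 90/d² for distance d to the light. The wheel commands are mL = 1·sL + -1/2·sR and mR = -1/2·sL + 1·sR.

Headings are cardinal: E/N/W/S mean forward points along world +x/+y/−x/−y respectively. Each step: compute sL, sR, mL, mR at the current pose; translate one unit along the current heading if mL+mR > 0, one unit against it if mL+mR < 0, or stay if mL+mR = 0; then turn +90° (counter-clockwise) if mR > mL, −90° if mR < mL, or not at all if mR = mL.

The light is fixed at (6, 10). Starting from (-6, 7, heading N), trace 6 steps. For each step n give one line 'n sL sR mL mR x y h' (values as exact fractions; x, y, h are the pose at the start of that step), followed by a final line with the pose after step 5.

0 2/5 10/9 -7/45 41/45 -6 7 N
1 9/25 45/113 909/5650 1233/5650 -6 8 W
2 18/25 90/281 3933/7025 -279/7025 -7 8 S
3 45/146 45/128 2475/18688 1845/9344 -7 7 W
4 90/157 18/65 4437/10205 -99/10205 -8 7 S
5 45/169 9/29 1089/9802 1737/9802 -8 6 W
final -9 6 S

n=0: pose=(-6,7,N); sL=2/5, sR=10/9; mL=-7/45, mR=41/45; mL+mR=34/45 → advance +1; mR−mL=16/15 → turn +1·90°
n=1: pose=(-6,8,W); sL=9/25, sR=45/113; mL=909/5650, mR=1233/5650; mL+mR=1071/2825 → advance +1; mR−mL=162/2825 → turn +1·90°
n=2: pose=(-7,8,S); sL=18/25, sR=90/281; mL=3933/7025, mR=-279/7025; mL+mR=3654/7025 → advance +1; mR−mL=-4212/7025 → turn -1·90°
n=3: pose=(-7,7,W); sL=45/146, sR=45/128; mL=2475/18688, mR=1845/9344; mL+mR=6165/18688 → advance +1; mR−mL=1215/18688 → turn +1·90°
n=4: pose=(-8,7,S); sL=90/157, sR=18/65; mL=4437/10205, mR=-99/10205; mL+mR=4338/10205 → advance +1; mR−mL=-4536/10205 → turn -1·90°
n=5: pose=(-8,6,W); sL=45/169, sR=9/29; mL=1089/9802, mR=1737/9802; mL+mR=1413/4901 → advance +1; mR−mL=324/4901 → turn +1·90°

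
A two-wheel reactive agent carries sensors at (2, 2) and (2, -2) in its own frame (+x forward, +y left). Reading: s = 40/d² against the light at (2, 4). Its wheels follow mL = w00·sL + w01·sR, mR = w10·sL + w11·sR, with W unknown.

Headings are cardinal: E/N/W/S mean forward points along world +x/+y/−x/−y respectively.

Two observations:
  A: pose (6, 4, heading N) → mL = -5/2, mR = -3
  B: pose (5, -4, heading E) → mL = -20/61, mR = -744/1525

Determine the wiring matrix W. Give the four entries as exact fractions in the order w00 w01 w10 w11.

obs A: pose=(6,4,N) → sL=5, sR=1, mL=-5/2, mR=-3
obs B: pose=(5,-4,E) → sL=40/61, sR=8/25, mL=-20/61, mR=-744/1525
sensor matrix S = [[5, 1], [40/61, 8/25]]; det S = 288/305
solve [mL_A; mL_B] = S·[w00; w01] and [mR_A; mR_B] = S·[w10; w11]:
  w00 = -1/2, w01 = 0, w10 = -1/2, w11 = -1/2

-1/2 0 -1/2 -1/2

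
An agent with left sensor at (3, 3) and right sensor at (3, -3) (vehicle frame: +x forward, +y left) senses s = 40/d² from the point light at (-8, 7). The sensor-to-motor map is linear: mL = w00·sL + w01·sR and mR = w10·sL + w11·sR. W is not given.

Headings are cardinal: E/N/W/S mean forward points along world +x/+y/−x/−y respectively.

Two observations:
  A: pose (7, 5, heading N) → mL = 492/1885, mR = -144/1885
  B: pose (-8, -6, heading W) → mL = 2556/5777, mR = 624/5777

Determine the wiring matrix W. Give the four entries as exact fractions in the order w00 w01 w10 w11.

1/2 1 -1/2 1/2

obs A: pose=(7,5,N) → sL=8/29, sR=8/65, mL=492/1885, mR=-144/1885
obs B: pose=(-8,-6,W) → sL=8/53, sR=40/109, mL=2556/5777, mR=624/5777
sensor matrix S = [[8/29, 8/65], [8/53, 40/109]]; det S = 900096/10889645
solve [mL_A; mL_B] = S·[w00; w01] and [mR_A; mR_B] = S·[w10; w11]:
  w00 = 1/2, w01 = 1, w10 = -1/2, w11 = 1/2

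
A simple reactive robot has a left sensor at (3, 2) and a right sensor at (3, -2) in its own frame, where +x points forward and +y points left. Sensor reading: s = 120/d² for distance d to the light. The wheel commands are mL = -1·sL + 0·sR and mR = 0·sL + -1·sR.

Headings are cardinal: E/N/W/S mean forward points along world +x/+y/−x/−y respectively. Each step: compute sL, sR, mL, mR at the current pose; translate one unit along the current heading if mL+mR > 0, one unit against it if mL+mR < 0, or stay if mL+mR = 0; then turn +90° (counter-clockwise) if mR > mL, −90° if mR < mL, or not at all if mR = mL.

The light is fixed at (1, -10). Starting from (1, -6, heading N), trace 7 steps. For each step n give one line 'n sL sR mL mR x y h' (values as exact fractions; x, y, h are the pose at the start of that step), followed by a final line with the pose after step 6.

0 120/53 120/53 -120/53 -120/53 1 -6 N
1 3 3 -3 -3 1 -7 N
2 120/29 120/29 -120/29 -120/29 1 -8 N
3 6 6 -6 -6 1 -9 N
4 120/13 120/13 -120/13 -120/13 1 -10 N
5 15 15 -15 -15 1 -11 N
6 24 24 -24 -24 1 -12 N
final 1 -13 N

n=0: pose=(1,-6,N); sL=120/53, sR=120/53; mL=-120/53, mR=-120/53; mL+mR=-240/53 → advance -1; mR−mL=0 → turn +0·90°
n=1: pose=(1,-7,N); sL=3, sR=3; mL=-3, mR=-3; mL+mR=-6 → advance -1; mR−mL=0 → turn +0·90°
n=2: pose=(1,-8,N); sL=120/29, sR=120/29; mL=-120/29, mR=-120/29; mL+mR=-240/29 → advance -1; mR−mL=0 → turn +0·90°
n=3: pose=(1,-9,N); sL=6, sR=6; mL=-6, mR=-6; mL+mR=-12 → advance -1; mR−mL=0 → turn +0·90°
n=4: pose=(1,-10,N); sL=120/13, sR=120/13; mL=-120/13, mR=-120/13; mL+mR=-240/13 → advance -1; mR−mL=0 → turn +0·90°
n=5: pose=(1,-11,N); sL=15, sR=15; mL=-15, mR=-15; mL+mR=-30 → advance -1; mR−mL=0 → turn +0·90°
n=6: pose=(1,-12,N); sL=24, sR=24; mL=-24, mR=-24; mL+mR=-48 → advance -1; mR−mL=0 → turn +0·90°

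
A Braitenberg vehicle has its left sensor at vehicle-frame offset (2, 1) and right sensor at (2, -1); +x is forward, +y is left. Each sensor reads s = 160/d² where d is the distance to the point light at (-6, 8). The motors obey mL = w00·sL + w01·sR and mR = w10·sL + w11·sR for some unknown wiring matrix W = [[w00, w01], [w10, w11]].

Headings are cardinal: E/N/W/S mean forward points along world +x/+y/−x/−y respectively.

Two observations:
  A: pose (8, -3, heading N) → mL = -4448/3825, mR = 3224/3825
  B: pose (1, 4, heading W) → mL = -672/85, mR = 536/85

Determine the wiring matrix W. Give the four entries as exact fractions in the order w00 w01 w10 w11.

-1 -1 1/2 1

obs A: pose=(8,-3,N) → sL=16/25, sR=80/153, mL=-4448/3825, mR=3224/3825
obs B: pose=(1,4,W) → sL=16/5, sR=80/17, mL=-672/85, mR=536/85
sensor matrix S = [[16/25, 80/153], [16/5, 80/17]]; det S = 1024/765
solve [mL_A; mL_B] = S·[w00; w01] and [mR_A; mR_B] = S·[w10; w11]:
  w00 = -1, w01 = -1, w10 = 1/2, w11 = 1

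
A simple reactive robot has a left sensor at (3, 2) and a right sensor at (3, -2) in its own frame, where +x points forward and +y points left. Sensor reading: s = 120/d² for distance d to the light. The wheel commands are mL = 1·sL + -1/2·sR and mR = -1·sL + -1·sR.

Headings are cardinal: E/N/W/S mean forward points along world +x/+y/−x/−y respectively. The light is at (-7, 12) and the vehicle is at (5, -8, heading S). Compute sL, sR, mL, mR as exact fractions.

24/145 120/629 6396/91205 -32496/91205

left sensor world pos  = (7, -11); dL² = 725
right sensor world pos = (3, -11); dR² = 629
sL = 120/725 = 24/145
sR = 120/629 = 120/629
mL = 1·sL + -1/2·sR = 6396/91205
mR = -1·sL + -1·sR = -32496/91205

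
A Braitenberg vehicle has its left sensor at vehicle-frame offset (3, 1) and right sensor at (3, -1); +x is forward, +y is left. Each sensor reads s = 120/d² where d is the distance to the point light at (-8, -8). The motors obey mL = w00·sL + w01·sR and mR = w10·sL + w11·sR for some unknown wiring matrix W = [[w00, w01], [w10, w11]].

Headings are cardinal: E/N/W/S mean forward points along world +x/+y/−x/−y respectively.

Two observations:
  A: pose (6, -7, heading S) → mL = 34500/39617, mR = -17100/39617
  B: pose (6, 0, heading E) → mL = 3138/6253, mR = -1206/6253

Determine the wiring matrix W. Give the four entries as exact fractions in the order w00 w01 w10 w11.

obs A: pose=(6,-7,S) → sL=120/229, sR=120/173, mL=34500/39617, mR=-17100/39617
obs B: pose=(6,0,E) → sL=12/37, sR=60/169, mL=3138/6253, mR=-1206/6253
sensor matrix S = [[120/229, 120/173], [12/37, 60/169]]; det S = -9642240/247725101
solve [mL_A; mL_B] = S·[w00; w01] and [mR_A; mR_B] = S·[w10; w11]:
  w00 = 1, w01 = 1/2, w10 = 1/2, w11 = -1

1 1/2 1/2 -1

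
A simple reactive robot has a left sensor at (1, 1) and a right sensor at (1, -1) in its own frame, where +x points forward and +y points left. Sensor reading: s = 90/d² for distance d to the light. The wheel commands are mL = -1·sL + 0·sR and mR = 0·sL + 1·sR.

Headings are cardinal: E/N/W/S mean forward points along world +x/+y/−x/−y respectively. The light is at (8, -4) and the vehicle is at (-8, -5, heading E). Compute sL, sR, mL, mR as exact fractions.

left sensor world pos  = (-7, -4); dL² = 225
right sensor world pos = (-7, -6); dR² = 229
sL = 90/225 = 2/5
sR = 90/229 = 90/229
mL = -1·sL + 0·sR = -2/5
mR = 0·sL + 1·sR = 90/229

2/5 90/229 -2/5 90/229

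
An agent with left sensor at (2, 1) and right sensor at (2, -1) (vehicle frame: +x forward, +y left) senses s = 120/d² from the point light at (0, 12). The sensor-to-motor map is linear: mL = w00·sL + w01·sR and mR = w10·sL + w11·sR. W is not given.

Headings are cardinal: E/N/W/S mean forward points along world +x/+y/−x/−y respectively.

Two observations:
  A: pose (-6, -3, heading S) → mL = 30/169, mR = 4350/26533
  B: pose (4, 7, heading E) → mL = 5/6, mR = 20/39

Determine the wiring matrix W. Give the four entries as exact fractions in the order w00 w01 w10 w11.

0 1/2 -1/2 1

obs A: pose=(-6,-3,S) → sL=60/157, sR=60/169, mL=30/169, mR=4350/26533
obs B: pose=(4,7,E) → sL=30/13, sR=5/3, mL=5/6, mR=20/39
sensor matrix S = [[60/157, 60/169], [30/13, 5/3]]; det S = -62900/344929
solve [mL_A; mL_B] = S·[w00; w01] and [mR_A; mR_B] = S·[w10; w11]:
  w00 = 0, w01 = 1/2, w10 = -1/2, w11 = 1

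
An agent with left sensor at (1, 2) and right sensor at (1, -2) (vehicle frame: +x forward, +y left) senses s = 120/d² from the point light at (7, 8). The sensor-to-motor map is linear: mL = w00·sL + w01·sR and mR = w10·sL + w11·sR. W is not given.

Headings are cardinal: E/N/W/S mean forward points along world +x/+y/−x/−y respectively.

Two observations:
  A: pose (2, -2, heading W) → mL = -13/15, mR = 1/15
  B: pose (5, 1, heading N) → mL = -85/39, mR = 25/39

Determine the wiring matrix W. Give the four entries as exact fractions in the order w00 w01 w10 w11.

obs A: pose=(2,-2,W) → sL=2/3, sR=6/5, mL=-13/15, mR=1/15
obs B: pose=(5,1,N) → sL=30/13, sR=10/3, mL=-85/39, mR=25/39
sensor matrix S = [[2/3, 6/5], [30/13, 10/3]]; det S = -64/117
solve [mL_A; mL_B] = S·[w00; w01] and [mR_A; mR_B] = S·[w10; w11]:
  w00 = 1/2, w01 = -1, w10 = 1, w11 = -1/2

1/2 -1 1 -1/2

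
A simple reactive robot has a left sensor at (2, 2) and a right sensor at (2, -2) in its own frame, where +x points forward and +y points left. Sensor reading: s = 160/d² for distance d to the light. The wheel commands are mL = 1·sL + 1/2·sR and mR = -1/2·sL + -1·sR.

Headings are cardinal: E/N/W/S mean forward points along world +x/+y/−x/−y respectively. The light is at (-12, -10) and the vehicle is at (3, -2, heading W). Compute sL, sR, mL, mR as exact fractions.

32/41 160/269 11888/11029 -10864/11029

left sensor world pos  = (1, -4); dL² = 205
right sensor world pos = (1, 0); dR² = 269
sL = 160/205 = 32/41
sR = 160/269 = 160/269
mL = 1·sL + 1/2·sR = 11888/11029
mR = -1/2·sL + -1·sR = -10864/11029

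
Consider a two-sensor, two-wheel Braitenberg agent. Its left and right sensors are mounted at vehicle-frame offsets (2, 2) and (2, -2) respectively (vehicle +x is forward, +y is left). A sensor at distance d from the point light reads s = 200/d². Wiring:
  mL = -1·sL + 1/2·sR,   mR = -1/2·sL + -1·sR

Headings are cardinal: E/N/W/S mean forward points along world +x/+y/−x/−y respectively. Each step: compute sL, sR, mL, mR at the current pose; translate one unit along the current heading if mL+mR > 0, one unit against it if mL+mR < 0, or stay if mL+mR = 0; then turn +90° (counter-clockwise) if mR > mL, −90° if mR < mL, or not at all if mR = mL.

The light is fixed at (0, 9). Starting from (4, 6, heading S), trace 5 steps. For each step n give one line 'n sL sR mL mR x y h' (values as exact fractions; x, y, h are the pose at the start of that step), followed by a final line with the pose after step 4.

n=0: pose=(4,6,S); sL=200/61, sR=200/29; mL=300/1769, mR=-15100/1769; mL+mR=-14800/1769 → advance -1; mR−mL=-15400/1769 → turn -1·90°
n=1: pose=(4,7,W); sL=10, sR=50; mL=15, mR=-55; mL+mR=-40 → advance -1; mR−mL=-70 → turn -1·90°
n=2: pose=(5,7,N); sL=200/9, sR=200/49; mL=-8900/441, mR=-6700/441; mL+mR=-5200/147 → advance -1; mR−mL=2200/441 → turn +1·90°
n=3: pose=(5,6,W); sL=100/17, sR=20; mL=70/17, mR=-390/17; mL+mR=-320/17 → advance -1; mR−mL=-460/17 → turn -1·90°
n=4: pose=(6,6,N); sL=200/17, sR=40/13; mL=-2260/221, mR=-1980/221; mL+mR=-4240/221 → advance -1; mR−mL=280/221 → turn +1·90°

0 200/61 200/29 300/1769 -15100/1769 4 6 S
1 10 50 15 -55 4 7 W
2 200/9 200/49 -8900/441 -6700/441 5 7 N
3 100/17 20 70/17 -390/17 5 6 W
4 200/17 40/13 -2260/221 -1980/221 6 6 N
final 6 5 W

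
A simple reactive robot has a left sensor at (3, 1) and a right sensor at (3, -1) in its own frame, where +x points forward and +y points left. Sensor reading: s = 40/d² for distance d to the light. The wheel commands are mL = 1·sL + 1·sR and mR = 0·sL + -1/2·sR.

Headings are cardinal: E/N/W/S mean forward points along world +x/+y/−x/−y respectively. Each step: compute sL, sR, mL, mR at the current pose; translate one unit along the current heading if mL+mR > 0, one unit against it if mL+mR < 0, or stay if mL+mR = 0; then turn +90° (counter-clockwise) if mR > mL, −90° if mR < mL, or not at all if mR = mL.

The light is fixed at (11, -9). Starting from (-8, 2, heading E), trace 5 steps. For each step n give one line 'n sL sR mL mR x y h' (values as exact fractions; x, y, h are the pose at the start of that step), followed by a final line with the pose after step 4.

0 1/10 10/89 189/890 -5/89 -8 2 E
1 40/353 8/85 6224/30005 -4/85 -7 2 S
2 20/261 20/281 10840/73341 -10/281 -7 1 W
3 40/569 40/493 42480/280517 -20/493 -8 1 N
4 1/10 10/89 189/890 -5/89 -8 2 E
final -7 2 S

n=0: pose=(-8,2,E); sL=1/10, sR=10/89; mL=189/890, mR=-5/89; mL+mR=139/890 → advance +1; mR−mL=-239/890 → turn -1·90°
n=1: pose=(-7,2,S); sL=40/353, sR=8/85; mL=6224/30005, mR=-4/85; mL+mR=4812/30005 → advance +1; mR−mL=-7636/30005 → turn -1·90°
n=2: pose=(-7,1,W); sL=20/261, sR=20/281; mL=10840/73341, mR=-10/281; mL+mR=8230/73341 → advance +1; mR−mL=-13450/73341 → turn -1·90°
n=3: pose=(-8,1,N); sL=40/569, sR=40/493; mL=42480/280517, mR=-20/493; mL+mR=31100/280517 → advance +1; mR−mL=-53860/280517 → turn -1·90°
n=4: pose=(-8,2,E); sL=1/10, sR=10/89; mL=189/890, mR=-5/89; mL+mR=139/890 → advance +1; mR−mL=-239/890 → turn -1·90°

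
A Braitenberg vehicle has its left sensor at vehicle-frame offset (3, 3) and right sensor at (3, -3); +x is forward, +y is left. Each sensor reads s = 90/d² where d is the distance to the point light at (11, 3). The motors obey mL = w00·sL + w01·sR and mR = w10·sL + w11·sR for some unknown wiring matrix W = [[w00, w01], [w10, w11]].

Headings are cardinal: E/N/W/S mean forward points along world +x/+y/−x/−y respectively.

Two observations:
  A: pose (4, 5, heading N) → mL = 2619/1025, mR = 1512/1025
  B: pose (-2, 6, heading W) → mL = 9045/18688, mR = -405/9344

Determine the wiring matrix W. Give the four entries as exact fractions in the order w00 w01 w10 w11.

1/2 1 -1 1

obs A: pose=(4,5,N) → sL=18/25, sR=90/41, mL=2619/1025, mR=1512/1025
obs B: pose=(-2,6,W) → sL=45/128, sR=45/146, mL=9045/18688, mR=-405/9344
sensor matrix S = [[18/25, 90/41], [45/128, 45/146]]; det S = -526581/957760
solve [mL_A; mL_B] = S·[w00; w01] and [mR_A; mR_B] = S·[w10; w11]:
  w00 = 1/2, w01 = 1, w10 = -1, w11 = 1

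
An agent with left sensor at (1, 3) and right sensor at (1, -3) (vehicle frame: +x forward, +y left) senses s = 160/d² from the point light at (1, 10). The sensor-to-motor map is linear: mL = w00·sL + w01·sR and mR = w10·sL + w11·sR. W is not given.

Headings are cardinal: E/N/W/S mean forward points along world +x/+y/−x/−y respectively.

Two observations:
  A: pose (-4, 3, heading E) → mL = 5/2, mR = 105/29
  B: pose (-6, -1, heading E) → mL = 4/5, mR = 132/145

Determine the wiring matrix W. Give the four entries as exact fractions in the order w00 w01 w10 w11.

1/2 0 1 -1

obs A: pose=(-4,3,E) → sL=5, sR=40/29, mL=5/2, mR=105/29
obs B: pose=(-6,-1,E) → sL=8/5, sR=20/29, mL=4/5, mR=132/145
sensor matrix S = [[5, 40/29], [8/5, 20/29]]; det S = 36/29
solve [mL_A; mL_B] = S·[w00; w01] and [mR_A; mR_B] = S·[w10; w11]:
  w00 = 1/2, w01 = 0, w10 = 1, w11 = -1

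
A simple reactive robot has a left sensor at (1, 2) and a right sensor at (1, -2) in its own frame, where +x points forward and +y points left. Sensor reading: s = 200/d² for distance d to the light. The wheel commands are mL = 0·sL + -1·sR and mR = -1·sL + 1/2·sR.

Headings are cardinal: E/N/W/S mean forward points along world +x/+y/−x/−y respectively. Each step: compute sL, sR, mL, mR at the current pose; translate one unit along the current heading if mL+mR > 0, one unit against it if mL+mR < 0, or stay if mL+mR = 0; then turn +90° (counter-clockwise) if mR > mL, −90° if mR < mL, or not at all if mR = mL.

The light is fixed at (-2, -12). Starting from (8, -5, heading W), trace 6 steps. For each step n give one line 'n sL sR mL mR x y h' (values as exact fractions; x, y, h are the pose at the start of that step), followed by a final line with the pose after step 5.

n=0: pose=(8,-5,W); sL=100/53, sR=100/81; mL=-100/81, mR=-5450/4293; mL+mR=-10750/4293 → advance -1; mR−mL=-50/1431 → turn -1·90°
n=1: pose=(9,-5,N); sL=40/29, sR=200/233; mL=-200/233, mR=-6420/6757; mL+mR=-12220/6757 → advance -1; mR−mL=-620/6757 → turn -1·90°
n=2: pose=(9,-6,E); sL=25/26, sR=5/4; mL=-5/4, mR=-35/104; mL+mR=-165/104 → advance -1; mR−mL=95/104 → turn +1·90°
n=3: pose=(8,-6,N); sL=200/113, sR=200/193; mL=-200/193, mR=-27300/21809; mL+mR=-49900/21809 → advance -1; mR−mL=-4700/21809 → turn -1·90°
n=4: pose=(8,-7,E); sL=20/17, sR=20/13; mL=-20/13, mR=-90/221; mL+mR=-430/221 → advance -1; mR−mL=250/221 → turn +1·90°
n=5: pose=(7,-7,N); sL=40/17, sR=200/157; mL=-200/157, mR=-4580/2669; mL+mR=-7980/2669 → advance -1; mR−mL=-1180/2669 → turn -1·90°

0 100/53 100/81 -100/81 -5450/4293 8 -5 W
1 40/29 200/233 -200/233 -6420/6757 9 -5 N
2 25/26 5/4 -5/4 -35/104 9 -6 E
3 200/113 200/193 -200/193 -27300/21809 8 -6 N
4 20/17 20/13 -20/13 -90/221 8 -7 E
5 40/17 200/157 -200/157 -4580/2669 7 -7 N
final 7 -8 E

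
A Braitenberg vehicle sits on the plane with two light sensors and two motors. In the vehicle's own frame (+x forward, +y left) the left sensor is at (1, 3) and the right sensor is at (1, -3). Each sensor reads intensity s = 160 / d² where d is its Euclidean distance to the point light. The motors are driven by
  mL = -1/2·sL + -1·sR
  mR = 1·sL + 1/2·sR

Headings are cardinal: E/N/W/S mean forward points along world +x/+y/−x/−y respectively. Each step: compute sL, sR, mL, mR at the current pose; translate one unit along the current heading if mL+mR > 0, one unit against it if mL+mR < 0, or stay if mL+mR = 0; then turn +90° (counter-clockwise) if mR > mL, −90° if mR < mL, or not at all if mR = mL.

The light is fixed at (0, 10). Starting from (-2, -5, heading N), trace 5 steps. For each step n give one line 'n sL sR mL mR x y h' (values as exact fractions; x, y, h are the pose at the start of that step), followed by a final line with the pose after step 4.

n=0: pose=(-2,-5,N); sL=160/221, sR=160/197; mL=-51120/43537, mR=49200/43537; mL+mR=-1920/43537 → advance -1; mR−mL=100320/43537 → turn +1·90°
n=1: pose=(-2,-6,W); sL=16/37, sR=80/89; mL=-3672/3293, mR=2904/3293; mL+mR=-768/3293 → advance -1; mR−mL=6576/3293 → turn +1·90°
n=2: pose=(-1,-6,S); sL=160/293, sR=32/61; mL=-14256/17873, mR=14448/17873; mL+mR=192/17873 → advance +1; mR−mL=28704/17873 → turn +1·90°
n=3: pose=(-1,-7,E); sL=40/49, sR=2/5; mL=-198/245, mR=249/245; mL+mR=51/245 → advance +1; mR−mL=447/245 → turn +1·90°
n=4: pose=(0,-7,N); sL=32/53, sR=32/53; mL=-48/53, mR=48/53; mL+mR=0 → advance +0; mR−mL=96/53 → turn +1·90°

0 160/221 160/197 -51120/43537 49200/43537 -2 -5 N
1 16/37 80/89 -3672/3293 2904/3293 -2 -6 W
2 160/293 32/61 -14256/17873 14448/17873 -1 -6 S
3 40/49 2/5 -198/245 249/245 -1 -7 E
4 32/53 32/53 -48/53 48/53 0 -7 N
final 0 -7 W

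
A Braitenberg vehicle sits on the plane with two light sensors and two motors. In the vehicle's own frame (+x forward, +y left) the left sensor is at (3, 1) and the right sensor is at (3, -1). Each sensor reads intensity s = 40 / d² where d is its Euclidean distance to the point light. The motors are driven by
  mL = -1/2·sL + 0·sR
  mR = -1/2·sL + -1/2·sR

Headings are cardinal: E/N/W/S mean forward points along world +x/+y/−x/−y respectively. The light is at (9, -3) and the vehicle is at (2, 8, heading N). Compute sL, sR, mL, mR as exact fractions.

left sensor world pos  = (1, 11); dL² = 260
right sensor world pos = (3, 11); dR² = 232
sL = 40/260 = 2/13
sR = 40/232 = 5/29
mL = -1/2·sL + 0·sR = -1/13
mR = -1/2·sL + -1/2·sR = -123/754

2/13 5/29 -1/13 -123/754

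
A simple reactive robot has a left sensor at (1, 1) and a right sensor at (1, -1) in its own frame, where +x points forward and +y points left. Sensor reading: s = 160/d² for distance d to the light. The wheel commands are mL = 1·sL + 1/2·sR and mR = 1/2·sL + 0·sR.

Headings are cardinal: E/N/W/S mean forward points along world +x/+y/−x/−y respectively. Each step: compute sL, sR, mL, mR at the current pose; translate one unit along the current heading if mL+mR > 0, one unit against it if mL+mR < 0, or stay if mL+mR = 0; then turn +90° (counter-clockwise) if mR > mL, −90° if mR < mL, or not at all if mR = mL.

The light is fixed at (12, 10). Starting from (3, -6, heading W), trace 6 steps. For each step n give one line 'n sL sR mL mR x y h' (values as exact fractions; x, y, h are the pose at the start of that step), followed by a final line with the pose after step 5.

n=0: pose=(3,-6,W); sL=160/389, sR=32/65; mL=16624/25285, mR=80/389; mL+mR=21824/25285 → advance +1; mR−mL=-11424/25285 → turn -1·90°
n=1: pose=(2,-6,N); sL=80/173, sR=80/153; mL=19160/26469, mR=40/173; mL+mR=25280/26469 → advance +1; mR−mL=-13040/26469 → turn -1·90°
n=2: pose=(2,-5,E); sL=160/277, sR=160/337; mL=76080/93349, mR=80/277; mL+mR=103040/93349 → advance +1; mR−mL=-49120/93349 → turn -1·90°
n=3: pose=(3,-5,S); sL=1/2, sR=40/89; mL=129/178, mR=1/4; mL+mR=347/356 → advance +1; mR−mL=-169/356 → turn -1·90°
n=4: pose=(3,-6,W); sL=160/389, sR=32/65; mL=16624/25285, mR=80/389; mL+mR=21824/25285 → advance +1; mR−mL=-11424/25285 → turn -1·90°
n=5: pose=(2,-6,N); sL=80/173, sR=80/153; mL=19160/26469, mR=40/173; mL+mR=25280/26469 → advance +1; mR−mL=-13040/26469 → turn -1·90°

0 160/389 32/65 16624/25285 80/389 3 -6 W
1 80/173 80/153 19160/26469 40/173 2 -6 N
2 160/277 160/337 76080/93349 80/277 2 -5 E
3 1/2 40/89 129/178 1/4 3 -5 S
4 160/389 32/65 16624/25285 80/389 3 -6 W
5 80/173 80/153 19160/26469 40/173 2 -6 N
final 2 -5 E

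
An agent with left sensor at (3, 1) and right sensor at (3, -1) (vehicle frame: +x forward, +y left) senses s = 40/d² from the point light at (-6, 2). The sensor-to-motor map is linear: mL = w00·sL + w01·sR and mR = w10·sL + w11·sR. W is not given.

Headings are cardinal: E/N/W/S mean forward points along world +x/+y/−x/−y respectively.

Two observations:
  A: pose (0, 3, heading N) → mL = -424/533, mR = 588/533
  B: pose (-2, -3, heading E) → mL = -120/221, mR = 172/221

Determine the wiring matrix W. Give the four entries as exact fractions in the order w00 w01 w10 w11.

-1/2 -1/2 1/2 1

obs A: pose=(0,3,N) → sL=40/41, sR=8/13, mL=-424/533, mR=588/533
obs B: pose=(-2,-3,E) → sL=8/13, sR=8/17, mL=-120/221, mR=172/221
sensor matrix S = [[40/41, 8/13], [8/13, 8/17]]; det S = 9472/117793
solve [mL_A; mL_B] = S·[w00; w01] and [mR_A; mR_B] = S·[w10; w11]:
  w00 = -1/2, w01 = -1/2, w10 = 1/2, w11 = 1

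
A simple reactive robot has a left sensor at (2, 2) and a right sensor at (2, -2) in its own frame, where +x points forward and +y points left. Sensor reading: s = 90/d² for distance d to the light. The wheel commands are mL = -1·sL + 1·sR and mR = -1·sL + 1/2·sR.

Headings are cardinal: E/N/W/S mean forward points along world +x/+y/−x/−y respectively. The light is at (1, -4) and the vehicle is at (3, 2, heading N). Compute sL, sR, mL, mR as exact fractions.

45/32 9/8 -9/32 -27/32

left sensor world pos  = (1, 4); dL² = 64
right sensor world pos = (5, 4); dR² = 80
sL = 90/64 = 45/32
sR = 90/80 = 9/8
mL = -1·sL + 1·sR = -9/32
mR = -1·sL + 1/2·sR = -27/32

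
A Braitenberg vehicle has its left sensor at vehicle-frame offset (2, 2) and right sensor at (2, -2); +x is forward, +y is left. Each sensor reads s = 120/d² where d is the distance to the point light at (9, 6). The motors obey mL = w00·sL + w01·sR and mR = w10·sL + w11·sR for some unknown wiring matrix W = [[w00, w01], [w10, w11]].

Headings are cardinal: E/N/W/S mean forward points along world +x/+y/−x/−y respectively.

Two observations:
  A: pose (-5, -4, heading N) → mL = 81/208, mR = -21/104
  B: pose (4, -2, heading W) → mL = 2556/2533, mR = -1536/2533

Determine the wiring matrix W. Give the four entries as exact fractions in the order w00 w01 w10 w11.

obs A: pose=(-5,-4,N) → sL=3/8, sR=15/26, mL=81/208, mR=-21/104
obs B: pose=(4,-2,W) → sL=120/149, sR=24/17, mL=2556/2533, mR=-1536/2533
sensor matrix S = [[3/8, 15/26], [120/149, 24/17]]; det S = 2133/32929
solve [mL_A; mL_B] = S·[w00; w01] and [mR_A; mR_B] = S·[w10; w11]:
  w00 = -1/2, w01 = 1, w10 = 1, w11 = -1

-1/2 1 1 -1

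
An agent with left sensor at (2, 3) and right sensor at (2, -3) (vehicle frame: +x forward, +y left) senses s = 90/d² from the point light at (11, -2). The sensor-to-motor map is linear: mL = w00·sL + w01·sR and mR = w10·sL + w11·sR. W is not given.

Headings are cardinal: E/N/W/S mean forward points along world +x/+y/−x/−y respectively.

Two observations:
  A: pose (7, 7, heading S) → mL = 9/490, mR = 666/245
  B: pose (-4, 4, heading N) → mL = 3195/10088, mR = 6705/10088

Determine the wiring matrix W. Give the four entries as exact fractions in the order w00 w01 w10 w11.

-1/2 1 1 1

obs A: pose=(7,7,S) → sL=9/5, sR=45/49, mL=9/490, mR=666/245
obs B: pose=(-4,4,N) → sL=45/194, sR=45/104, mL=3195/10088, mR=6705/10088
sensor matrix S = [[9/5, 45/49], [45/194, 45/104]]; det S = 279693/494312
solve [mL_A; mL_B] = S·[w00; w01] and [mR_A; mR_B] = S·[w10; w11]:
  w00 = -1/2, w01 = 1, w10 = 1, w11 = 1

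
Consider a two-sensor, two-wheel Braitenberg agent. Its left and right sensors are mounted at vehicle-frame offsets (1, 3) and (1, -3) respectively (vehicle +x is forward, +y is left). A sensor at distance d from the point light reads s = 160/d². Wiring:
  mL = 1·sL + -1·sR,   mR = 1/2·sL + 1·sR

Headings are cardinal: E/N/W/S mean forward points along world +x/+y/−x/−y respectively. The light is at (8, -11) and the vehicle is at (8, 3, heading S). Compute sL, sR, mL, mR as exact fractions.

80/89 80/89 0 120/89

left sensor world pos  = (11, 2); dL² = 178
right sensor world pos = (5, 2); dR² = 178
sL = 160/178 = 80/89
sR = 160/178 = 80/89
mL = 1·sL + -1·sR = 0
mR = 1/2·sL + 1·sR = 120/89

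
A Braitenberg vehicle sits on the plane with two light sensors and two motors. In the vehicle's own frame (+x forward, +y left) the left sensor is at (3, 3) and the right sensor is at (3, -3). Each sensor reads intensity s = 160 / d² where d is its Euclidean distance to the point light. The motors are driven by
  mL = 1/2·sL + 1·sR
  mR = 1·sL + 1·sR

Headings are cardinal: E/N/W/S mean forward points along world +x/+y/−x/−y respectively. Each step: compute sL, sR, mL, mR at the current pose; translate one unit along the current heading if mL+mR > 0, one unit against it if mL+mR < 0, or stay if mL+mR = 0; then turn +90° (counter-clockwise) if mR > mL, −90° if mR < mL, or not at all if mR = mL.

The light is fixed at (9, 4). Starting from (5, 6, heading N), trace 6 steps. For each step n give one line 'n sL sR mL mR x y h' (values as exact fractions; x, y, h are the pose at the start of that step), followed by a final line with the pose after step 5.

n=0: pose=(5,6,N); sL=80/37, sR=80/13; mL=3480/481, mR=4000/481; mL+mR=7480/481 → advance +1; mR−mL=40/37 → turn +1·90°
n=1: pose=(5,7,W); sL=160/49, sR=32/17; mL=2928/833, mR=4288/833; mL+mR=7216/833 → advance +1; mR−mL=80/49 → turn +1·90°
n=2: pose=(4,7,S); sL=40, sR=5/2; mL=45/2, mR=85/2; mL+mR=65 → advance +1; mR−mL=20 → turn +1·90°
n=3: pose=(4,6,E); sL=160/29, sR=32; mL=1008/29, mR=1088/29; mL+mR=2096/29 → advance +1; mR−mL=80/29 → turn +1·90°
n=4: pose=(5,6,N); sL=80/37, sR=80/13; mL=3480/481, mR=4000/481; mL+mR=7480/481 → advance +1; mR−mL=40/37 → turn +1·90°
n=5: pose=(5,7,W); sL=160/49, sR=32/17; mL=2928/833, mR=4288/833; mL+mR=7216/833 → advance +1; mR−mL=80/49 → turn +1·90°

0 80/37 80/13 3480/481 4000/481 5 6 N
1 160/49 32/17 2928/833 4288/833 5 7 W
2 40 5/2 45/2 85/2 4 7 S
3 160/29 32 1008/29 1088/29 4 6 E
4 80/37 80/13 3480/481 4000/481 5 6 N
5 160/49 32/17 2928/833 4288/833 5 7 W
final 4 7 S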